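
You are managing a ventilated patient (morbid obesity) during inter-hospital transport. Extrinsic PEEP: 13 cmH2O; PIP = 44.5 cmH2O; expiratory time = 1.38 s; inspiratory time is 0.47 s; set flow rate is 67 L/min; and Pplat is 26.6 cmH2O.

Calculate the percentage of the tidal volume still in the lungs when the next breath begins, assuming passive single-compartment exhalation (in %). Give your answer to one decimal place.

Flow: 67 L/min ÷ 60 = 1.1167 L/s.
Vt = flow × Ti = 1.1167 L/s × 0.47 s × 1000 mL/L = 524.85 mL.
R = (PIP − Pplat)/V̇ = (44.5 − 26.6) / 1.1167 = 17.9/1.1167 = 16.029 cmH2O·s/L.
C = Vt/(Pplat − PEEP) = 524.85 / (26.6 − 13) = 524.85/13.6 = 38.592 mL/cmH2O.
τ = R × C = 16.029 × 0.03859 L/cmH2O = 0.6186 s.
Fraction remaining at end-expiration = e^(−Te/τ) = e^(−1.38/0.6186) = 0.1074 → 10.74%.

10.7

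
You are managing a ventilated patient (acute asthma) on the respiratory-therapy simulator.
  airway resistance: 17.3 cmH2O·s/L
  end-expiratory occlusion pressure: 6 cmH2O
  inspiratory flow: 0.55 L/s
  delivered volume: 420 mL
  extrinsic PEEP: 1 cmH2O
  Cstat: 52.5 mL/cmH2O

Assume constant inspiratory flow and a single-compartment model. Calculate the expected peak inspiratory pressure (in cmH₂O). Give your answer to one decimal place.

23.5

Total PEEP = 6 cmH2O (set 1 + intrinsic 5); this is the baseline alveolar pressure.
Equation of motion (constant flow): PIP = Vt/C + R·V̇ + PEEP.
PIP = 420/52.5 + 17.3×0.55 + 6 = 8.0 + 9.515 + 6 = 23.515 cmH2O.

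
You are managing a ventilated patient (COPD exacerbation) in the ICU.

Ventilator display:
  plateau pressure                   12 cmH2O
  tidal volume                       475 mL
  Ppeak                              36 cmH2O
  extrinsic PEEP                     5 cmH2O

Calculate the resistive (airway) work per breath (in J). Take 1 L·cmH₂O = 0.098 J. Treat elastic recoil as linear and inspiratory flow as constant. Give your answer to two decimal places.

With constant inspiratory flow the resistive pressure is constant at PIP − Pplat = 36 − 12 = 24.0 cmH2O, so resistive work = 24.0 × 0.475 = 11.4 L·cmH2O.
× 0.098 J/(L·cmH2O) → 1.117 J.

1.12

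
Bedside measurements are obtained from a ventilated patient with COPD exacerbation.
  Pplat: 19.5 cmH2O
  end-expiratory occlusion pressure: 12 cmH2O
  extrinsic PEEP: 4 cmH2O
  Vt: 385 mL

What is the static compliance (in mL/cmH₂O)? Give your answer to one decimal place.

51.3

End-expiratory occlusion gives total PEEP = 12 cmH2O (intrinsic PEEP = 12 − 4 = 8). Use total PEEP for the elastic gradient.
Cstat = Vt / (Pplat − PEEPtotal) = 385 / (19.5 − 12) = 385 / 7.5 = 51.333 mL/cmH2O.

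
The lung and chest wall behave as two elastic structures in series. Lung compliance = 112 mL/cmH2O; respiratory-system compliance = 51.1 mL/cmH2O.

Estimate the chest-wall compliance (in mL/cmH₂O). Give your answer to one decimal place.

94.0

1/Ccw = 1/Crs − 1/CL.
1/Ccw = 1/51.1 − 1/112 = 0.01064.
Ccw = 93.985 mL/cmH2O.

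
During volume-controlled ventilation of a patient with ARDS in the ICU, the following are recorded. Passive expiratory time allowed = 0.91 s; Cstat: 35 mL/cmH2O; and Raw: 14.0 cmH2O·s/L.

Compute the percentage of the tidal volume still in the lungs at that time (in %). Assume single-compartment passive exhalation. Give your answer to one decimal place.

τ = R × C = 14.0 × 35 mL/cmH2O = 14.0 × 0.035 L/cmH2O = 0.49 s.
Passive exhalation: V(t)/V₀ = e^(−t/τ) = e^(−0.91/0.49) = 0.1561.
Fraction remaining = 0.1561 → 15.61%.

15.6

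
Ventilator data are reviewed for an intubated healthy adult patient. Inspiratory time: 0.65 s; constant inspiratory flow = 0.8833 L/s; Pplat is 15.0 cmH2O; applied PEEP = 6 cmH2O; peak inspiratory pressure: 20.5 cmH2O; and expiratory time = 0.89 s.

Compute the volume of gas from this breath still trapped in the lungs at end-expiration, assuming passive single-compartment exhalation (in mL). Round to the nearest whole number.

Vt = flow × Ti = 0.8833 L/s × 0.65 s × 1000 mL/L = 574.15 mL.
R = (PIP − Pplat)/V̇ = (20.5 − 15.0) / 0.8833 = 5.5/0.8833 = 6.227 cmH2O·s/L.
C = Vt/(Pplat − PEEP) = 574.15 / (15.0 − 6) = 574.15/9.0 = 63.794 mL/cmH2O.
τ = R × C = 6.227 × 0.06379 L/cmH2O = 0.3972 s.
Fraction remaining = e^(−Te/τ) = e^(−0.89/0.3972) = 0.1064.
Trapped volume = 574.15 × 0.1064 = 61.09 mL.

61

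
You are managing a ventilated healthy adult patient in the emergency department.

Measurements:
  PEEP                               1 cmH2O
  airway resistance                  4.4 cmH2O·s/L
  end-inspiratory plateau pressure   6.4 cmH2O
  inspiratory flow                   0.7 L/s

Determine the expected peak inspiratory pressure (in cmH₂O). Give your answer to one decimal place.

PIP = Pplat + Raw × flow = 6.4 + 4.4 × 0.7 = 6.4 + 3.08 = 9.48 cmH2O.

9.5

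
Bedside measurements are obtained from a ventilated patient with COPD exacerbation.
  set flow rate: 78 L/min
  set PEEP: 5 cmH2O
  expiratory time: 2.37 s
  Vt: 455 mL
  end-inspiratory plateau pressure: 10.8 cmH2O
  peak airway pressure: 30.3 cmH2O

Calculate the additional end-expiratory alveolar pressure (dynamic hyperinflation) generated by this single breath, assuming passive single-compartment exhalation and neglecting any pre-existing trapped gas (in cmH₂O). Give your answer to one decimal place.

0.8

Flow: 78 L/min ÷ 60 = 1.3 L/s.
R = (PIP − Pplat)/V̇ = (30.3 − 10.8) / 1.3 = 19.5/1.3 = 15.0 cmH2O·s/L.
C = Vt/(Pplat − PEEP) = 455.0 / (10.8 − 5) = 455.0/5.8 = 78.448 mL/cmH2O.
τ = R × C = 15.0 × 0.07845 L/cmH2O = 1.177 s.
Fraction remaining = e^(−Te/τ) = e^(−2.37/1.177) = 0.1335; trapped volume = 455.0 × 0.1335 = 60.743 mL.
Additional alveolar pressure from trapping ≈ V_trapped / C = 60.743 / 78.448 = 0.7743 cmH2O.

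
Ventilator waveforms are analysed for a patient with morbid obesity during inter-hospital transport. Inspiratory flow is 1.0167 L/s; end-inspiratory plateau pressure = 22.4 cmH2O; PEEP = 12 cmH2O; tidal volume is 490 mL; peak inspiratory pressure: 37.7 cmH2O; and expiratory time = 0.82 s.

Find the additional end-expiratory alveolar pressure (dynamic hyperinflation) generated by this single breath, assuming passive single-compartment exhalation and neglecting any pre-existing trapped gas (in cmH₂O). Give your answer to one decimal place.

R = (PIP − Pplat)/V̇ = (37.7 − 22.4) / 1.0167 = 15.3/1.0167 = 15.049 cmH2O·s/L.
C = Vt/(Pplat − PEEP) = 490.0 / (22.4 − 12) = 490.0/10.4 = 47.115 mL/cmH2O.
τ = R × C = 15.049 × 0.04712 L/cmH2O = 0.7091 s.
Fraction remaining = e^(−Te/τ) = e^(−0.82/0.7091) = 0.3146; trapped volume = 490.0 × 0.3146 = 154.15 mL.
Additional alveolar pressure from trapping ≈ V_trapped / C = 154.15 / 47.115 = 3.272 cmH2O.

3.3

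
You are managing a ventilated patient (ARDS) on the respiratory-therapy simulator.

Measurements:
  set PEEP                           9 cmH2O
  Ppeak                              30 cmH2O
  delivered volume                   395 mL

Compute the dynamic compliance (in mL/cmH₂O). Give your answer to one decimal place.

Dynamic compliance = Vt / (PIP − PEEP) = 395 / (30 − 9) = 395 / 21.0 = 18.81 mL/cmH2O.

18.8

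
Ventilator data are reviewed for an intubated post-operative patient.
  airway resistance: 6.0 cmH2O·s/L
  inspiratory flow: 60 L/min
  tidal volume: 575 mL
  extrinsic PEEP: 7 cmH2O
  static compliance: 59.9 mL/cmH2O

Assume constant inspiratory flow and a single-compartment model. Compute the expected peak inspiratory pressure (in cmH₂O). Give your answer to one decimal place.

Flow: 60 L/min ÷ 60 = 1 L/s.
Equation of motion (constant flow): PIP = Vt/C + R·V̇ + PEEP.
PIP = 575/59.9 + 6.0×1 + 7 = 9.599 + 6.0 + 7 = 22.599 cmH2O.

22.6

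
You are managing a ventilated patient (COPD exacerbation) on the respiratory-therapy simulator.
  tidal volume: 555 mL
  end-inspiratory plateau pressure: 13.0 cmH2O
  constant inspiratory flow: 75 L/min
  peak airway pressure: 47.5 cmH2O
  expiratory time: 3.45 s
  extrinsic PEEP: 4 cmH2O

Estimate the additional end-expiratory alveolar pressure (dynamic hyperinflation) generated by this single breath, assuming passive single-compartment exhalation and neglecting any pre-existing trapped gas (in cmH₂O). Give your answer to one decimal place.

Flow: 75 L/min ÷ 60 = 1.25 L/s.
R = (PIP − Pplat)/V̇ = (47.5 − 13.0) / 1.25 = 34.5/1.25 = 27.6 cmH2O·s/L.
C = Vt/(Pplat − PEEP) = 555.0 / (13.0 − 4) = 555.0/9.0 = 61.667 mL/cmH2O.
τ = R × C = 27.6 × 0.06167 L/cmH2O = 1.702 s.
Fraction remaining = e^(−Te/τ) = e^(−3.45/1.702) = 0.1317; trapped volume = 555.0 × 0.1317 = 73.094 mL.
Additional alveolar pressure from trapping ≈ V_trapped / C = 73.094 / 61.667 = 1.185 cmH2O.

1.2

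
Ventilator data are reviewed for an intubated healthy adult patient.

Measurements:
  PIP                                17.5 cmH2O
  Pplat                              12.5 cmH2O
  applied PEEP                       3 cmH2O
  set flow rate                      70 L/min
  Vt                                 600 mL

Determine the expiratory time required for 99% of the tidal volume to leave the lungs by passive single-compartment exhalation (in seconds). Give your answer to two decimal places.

1.25

Flow: 70 L/min ÷ 60 = 1.1667 L/s.
R = (PIP − Pplat)/V̇ = (17.5 − 12.5) / 1.1667 = 5.0/1.1667 = 4.286 cmH2O·s/L.
C = Vt/(Pplat − PEEP) = 600.0 / (12.5 − 3) = 600.0/9.5 = 63.158 mL/cmH2O.
τ = R × C = 4.286 × 0.06316 L/cmH2O = 0.2707 s.
t = −τ·ln(1 − 0.99) = −0.2707·ln(0.01) = 1.247 s.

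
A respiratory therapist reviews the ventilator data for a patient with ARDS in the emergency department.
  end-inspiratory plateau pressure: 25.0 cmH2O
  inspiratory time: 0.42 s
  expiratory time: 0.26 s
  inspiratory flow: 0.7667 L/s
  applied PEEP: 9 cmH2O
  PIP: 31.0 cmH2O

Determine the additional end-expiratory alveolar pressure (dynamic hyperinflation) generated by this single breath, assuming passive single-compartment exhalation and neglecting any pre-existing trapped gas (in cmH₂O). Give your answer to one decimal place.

3.1

Vt = flow × Ti = 0.7667 L/s × 0.42 s × 1000 mL/L = 322.01 mL.
R = (PIP − Pplat)/V̇ = (31.0 − 25.0) / 0.7667 = 6.0/0.7667 = 7.826 cmH2O·s/L.
C = Vt/(Pplat − PEEP) = 322.01 / (25.0 − 9) = 322.01/16.0 = 20.126 mL/cmH2O.
τ = R × C = 7.826 × 0.02013 L/cmH2O = 0.1575 s.
Fraction remaining = e^(−Te/τ) = e^(−0.26/0.1575) = 0.1919; trapped volume = 322.01 × 0.1919 = 61.794 mL.
Additional alveolar pressure from trapping ≈ V_trapped / C = 61.794 / 20.126 = 3.07 cmH2O.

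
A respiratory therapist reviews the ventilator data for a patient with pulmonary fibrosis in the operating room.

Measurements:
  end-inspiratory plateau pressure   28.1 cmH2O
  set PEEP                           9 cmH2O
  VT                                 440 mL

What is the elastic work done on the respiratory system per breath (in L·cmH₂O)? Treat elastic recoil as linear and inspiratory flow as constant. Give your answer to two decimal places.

Elastic work ≈ ½ × (Pplat − PEEP) × Vt = 0.5 × (28.1 − 9) × 0.440 L = 0.5 × 19.1 × 0.440 = 4.202 L·cmH2O.

4.20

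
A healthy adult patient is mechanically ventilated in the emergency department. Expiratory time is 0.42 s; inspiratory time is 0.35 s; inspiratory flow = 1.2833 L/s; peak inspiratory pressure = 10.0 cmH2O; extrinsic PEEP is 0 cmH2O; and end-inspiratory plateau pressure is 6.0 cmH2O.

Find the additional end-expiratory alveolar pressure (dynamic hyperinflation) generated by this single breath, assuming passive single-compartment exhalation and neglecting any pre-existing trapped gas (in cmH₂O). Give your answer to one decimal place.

Vt = flow × Ti = 1.2833 L/s × 0.35 s × 1000 mL/L = 449.16 mL.
R = (PIP − Pplat)/V̇ = (10.0 − 6.0) / 1.2833 = 4.0/1.2833 = 3.117 cmH2O·s/L.
C = Vt/(Pplat − PEEP) = 449.16 / (6.0 − 0) = 449.16/6.0 = 74.86 mL/cmH2O.
τ = R × C = 3.117 × 0.07486 L/cmH2O = 0.2333 s.
Fraction remaining = e^(−Te/τ) = e^(−0.42/0.2333) = 0.1653; trapped volume = 449.16 × 0.1653 = 74.246 mL.
Additional alveolar pressure from trapping ≈ V_trapped / C = 74.246 / 74.86 = 0.9918 cmH2O.

1.0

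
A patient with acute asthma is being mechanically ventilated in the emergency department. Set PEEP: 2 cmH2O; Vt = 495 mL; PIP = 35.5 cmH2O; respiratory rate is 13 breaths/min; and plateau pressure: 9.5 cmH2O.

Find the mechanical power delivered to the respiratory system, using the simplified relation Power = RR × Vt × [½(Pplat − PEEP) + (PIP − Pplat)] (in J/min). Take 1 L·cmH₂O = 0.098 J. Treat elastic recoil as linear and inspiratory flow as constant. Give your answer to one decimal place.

Per-breath work = Vt × [½(Pplat−PEEP) + (PIP−Pplat)] = 0.495 × [0.5×7.5 + 26.0] = 0.495 × 29.75 = 14.726 L·cmH2O.
Power = 13 × 14.726 = 191.44 L·cmH2O/min.
× 0.098 J/(L·cmH2O) → 18.761 J/min.

18.8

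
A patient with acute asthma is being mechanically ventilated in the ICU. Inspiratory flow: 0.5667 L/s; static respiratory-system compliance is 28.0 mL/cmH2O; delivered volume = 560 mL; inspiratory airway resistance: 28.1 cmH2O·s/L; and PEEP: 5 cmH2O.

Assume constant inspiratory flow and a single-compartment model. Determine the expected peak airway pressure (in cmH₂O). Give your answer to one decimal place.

Equation of motion (constant flow): PIP = Vt/C + R·V̇ + PEEP.
PIP = 560/28.0 + 28.1×0.5667 + 5 = 20.0 + 15.924 + 5 = 40.924 cmH2O.

40.9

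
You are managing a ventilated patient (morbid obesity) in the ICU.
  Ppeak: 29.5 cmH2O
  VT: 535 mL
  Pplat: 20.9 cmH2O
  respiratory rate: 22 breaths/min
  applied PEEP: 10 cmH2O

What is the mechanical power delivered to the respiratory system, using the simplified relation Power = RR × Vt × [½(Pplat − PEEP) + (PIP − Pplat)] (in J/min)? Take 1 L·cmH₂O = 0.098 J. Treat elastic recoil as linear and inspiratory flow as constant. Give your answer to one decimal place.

16.2

Per-breath work = Vt × [½(Pplat−PEEP) + (PIP−Pplat)] = 0.535 × [0.5×10.9 + 8.6] = 0.535 × 14.05 = 7.517 L·cmH2O.
Power = 22 × 7.517 = 165.37 L·cmH2O/min.
× 0.098 J/(L·cmH2O) → 16.206 J/min.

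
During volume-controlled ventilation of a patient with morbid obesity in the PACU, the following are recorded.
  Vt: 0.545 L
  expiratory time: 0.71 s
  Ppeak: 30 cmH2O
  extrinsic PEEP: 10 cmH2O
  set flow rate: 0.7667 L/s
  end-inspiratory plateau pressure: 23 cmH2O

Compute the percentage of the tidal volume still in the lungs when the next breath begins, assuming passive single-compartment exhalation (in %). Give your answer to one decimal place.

15.6

R = (PIP − Pplat)/V̇ = (30 − 23) / 0.7667 = 7.0/0.7667 = 9.13 cmH2O·s/L.
C = Vt/(Pplat − PEEP) = 545.0 / (23 − 10) = 545.0/13.0 = 41.923 mL/cmH2O.
τ = R × C = 9.13 × 0.04192 L/cmH2O = 0.3827 s.
Fraction remaining at end-expiration = e^(−Te/τ) = e^(−0.71/0.3827) = 0.1564 → 15.64%.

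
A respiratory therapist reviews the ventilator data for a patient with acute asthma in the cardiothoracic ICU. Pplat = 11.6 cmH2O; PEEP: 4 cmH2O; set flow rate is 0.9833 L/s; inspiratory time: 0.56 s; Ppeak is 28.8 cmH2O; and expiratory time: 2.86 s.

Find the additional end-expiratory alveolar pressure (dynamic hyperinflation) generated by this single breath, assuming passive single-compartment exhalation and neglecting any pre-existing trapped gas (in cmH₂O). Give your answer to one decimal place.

0.8

Vt = flow × Ti = 0.9833 L/s × 0.56 s × 1000 mL/L = 550.65 mL.
R = (PIP − Pplat)/V̇ = (28.8 − 11.6) / 0.9833 = 17.2/0.9833 = 17.492 cmH2O·s/L.
C = Vt/(Pplat − PEEP) = 550.65 / (11.6 − 4) = 550.65/7.6 = 72.454 mL/cmH2O.
τ = R × C = 17.492 × 0.07245 L/cmH2O = 1.267 s.
Fraction remaining = e^(−Te/τ) = e^(−2.86/1.267) = 0.1046; trapped volume = 550.65 × 0.1046 = 57.598 mL.
Additional alveolar pressure from trapping ≈ V_trapped / C = 57.598 / 72.454 = 0.795 cmH2O.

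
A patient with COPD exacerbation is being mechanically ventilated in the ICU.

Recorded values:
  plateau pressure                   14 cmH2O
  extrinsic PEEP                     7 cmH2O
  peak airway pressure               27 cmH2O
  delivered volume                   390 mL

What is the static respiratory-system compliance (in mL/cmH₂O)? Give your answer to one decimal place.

Cstat = Vt / (Pplat − PEEP) = 390 / (14 − 7) = 390 / 7.0 = 55.714 mL/cmH2O.

55.7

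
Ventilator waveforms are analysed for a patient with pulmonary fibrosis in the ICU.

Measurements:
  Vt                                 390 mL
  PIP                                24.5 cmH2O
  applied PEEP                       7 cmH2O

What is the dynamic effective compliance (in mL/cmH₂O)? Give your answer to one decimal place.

Dynamic compliance = Vt / (PIP − PEEP) = 390 / (24.5 − 7) = 390 / 17.5 = 22.286 mL/cmH2O.

22.3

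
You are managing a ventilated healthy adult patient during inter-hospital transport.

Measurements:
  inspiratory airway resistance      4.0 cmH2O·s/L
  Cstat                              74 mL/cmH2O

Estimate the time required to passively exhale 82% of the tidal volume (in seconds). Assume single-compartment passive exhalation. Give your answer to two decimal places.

0.51

τ = R × C = 4.0 × 74 mL/cmH2O = 4.0 × 0.074 L/cmH2O = 0.296 s.
Exhaled fraction f = 1 − e^(−t/τ) → t = −τ·ln(1 − f) = −0.296·ln(0.18) = 0.5076 s.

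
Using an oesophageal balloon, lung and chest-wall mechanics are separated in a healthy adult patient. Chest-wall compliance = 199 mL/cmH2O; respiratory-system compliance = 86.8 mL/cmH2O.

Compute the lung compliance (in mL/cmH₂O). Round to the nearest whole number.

1/CL = 1/Crs − 1/Ccw.
1/CL = 1/86.8 − 1/199 = 0.006496.
CL = 153.94 mL/cmH2O.

154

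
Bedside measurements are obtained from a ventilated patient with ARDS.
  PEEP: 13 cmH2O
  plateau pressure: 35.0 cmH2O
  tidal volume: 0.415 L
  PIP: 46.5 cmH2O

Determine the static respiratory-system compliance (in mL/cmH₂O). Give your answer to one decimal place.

Cstat = Vt / (Pplat − PEEP) = 415 / (35.0 − 13) = 415 / 22.0 = 18.864 mL/cmH2O.

18.9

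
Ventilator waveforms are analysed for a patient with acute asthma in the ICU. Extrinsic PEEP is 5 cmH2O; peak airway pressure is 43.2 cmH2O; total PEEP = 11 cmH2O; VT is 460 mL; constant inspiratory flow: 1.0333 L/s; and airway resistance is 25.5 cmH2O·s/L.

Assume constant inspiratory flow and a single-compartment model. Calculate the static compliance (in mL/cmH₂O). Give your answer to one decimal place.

Total PEEP = 11 cmH2O (set 5 + intrinsic 6); this is the baseline alveolar pressure.
Equation of motion (constant flow): PIP = Vt/C + R·V̇ + PEEP.
Vt/C = PIP − R·V̇ − PEEP = 43.2 − 25.5×1.0333 − 11 = 43.2 − 26.349 − 11 = 5.851 cmH2O.
C = Vt / 5.851 = 460 / 5.851 = 78.619 mL/cmH2O.

78.6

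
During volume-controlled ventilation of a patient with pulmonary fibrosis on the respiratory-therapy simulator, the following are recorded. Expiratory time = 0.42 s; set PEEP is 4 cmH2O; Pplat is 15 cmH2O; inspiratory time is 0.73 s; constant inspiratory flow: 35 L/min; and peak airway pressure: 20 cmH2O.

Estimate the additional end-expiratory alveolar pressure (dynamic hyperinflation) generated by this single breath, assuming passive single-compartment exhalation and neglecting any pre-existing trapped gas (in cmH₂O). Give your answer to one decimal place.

3.1

Flow: 35 L/min ÷ 60 = 0.5833 L/s.
Vt = flow × Ti = 0.5833 L/s × 0.73 s × 1000 mL/L = 425.81 mL.
R = (PIP − Pplat)/V̇ = (20 − 15) / 0.5833 = 5.0/0.5833 = 8.572 cmH2O·s/L.
C = Vt/(Pplat − PEEP) = 425.81 / (15 − 4) = 425.81/11.0 = 38.71 mL/cmH2O.
τ = R × C = 8.572 × 0.03871 L/cmH2O = 0.3318 s.
Fraction remaining = e^(−Te/τ) = e^(−0.42/0.3318) = 0.282; trapped volume = 425.81 × 0.282 = 120.08 mL.
Additional alveolar pressure from trapping ≈ V_trapped / C = 120.08 / 38.71 = 3.102 cmH2O.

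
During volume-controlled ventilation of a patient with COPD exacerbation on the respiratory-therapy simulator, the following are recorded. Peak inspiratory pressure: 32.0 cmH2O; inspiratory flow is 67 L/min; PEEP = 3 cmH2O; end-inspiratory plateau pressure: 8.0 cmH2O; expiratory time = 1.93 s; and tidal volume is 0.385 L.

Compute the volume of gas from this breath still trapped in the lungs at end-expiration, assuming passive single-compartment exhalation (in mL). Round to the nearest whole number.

120

Flow: 67 L/min ÷ 60 = 1.1167 L/s.
R = (PIP − Pplat)/V̇ = (32.0 − 8.0) / 1.1167 = 24.0/1.1167 = 21.492 cmH2O·s/L.
C = Vt/(Pplat − PEEP) = 385.0 / (8.0 − 3) = 385.0/5.0 = 77.0 mL/cmH2O.
τ = R × C = 21.492 × 0.077 L/cmH2O = 1.655 s.
Fraction remaining = e^(−Te/τ) = e^(−1.93/1.655) = 0.3116.
Trapped volume = 385.0 × 0.3116 = 119.97 mL.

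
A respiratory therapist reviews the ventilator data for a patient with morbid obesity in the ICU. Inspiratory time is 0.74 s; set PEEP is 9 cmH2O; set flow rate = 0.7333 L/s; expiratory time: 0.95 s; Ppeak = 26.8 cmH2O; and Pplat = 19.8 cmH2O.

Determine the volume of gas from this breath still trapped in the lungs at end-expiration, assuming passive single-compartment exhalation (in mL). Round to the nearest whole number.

Vt = flow × Ti = 0.7333 L/s × 0.74 s × 1000 mL/L = 542.64 mL.
R = (PIP − Pplat)/V̇ = (26.8 − 19.8) / 0.7333 = 7.0/0.7333 = 9.546 cmH2O·s/L.
C = Vt/(Pplat − PEEP) = 542.64 / (19.8 − 9) = 542.64/10.8 = 50.244 mL/cmH2O.
τ = R × C = 9.546 × 0.05024 L/cmH2O = 0.4796 s.
Fraction remaining = e^(−Te/τ) = e^(−0.95/0.4796) = 0.138.
Trapped volume = 542.64 × 0.138 = 74.884 mL.

75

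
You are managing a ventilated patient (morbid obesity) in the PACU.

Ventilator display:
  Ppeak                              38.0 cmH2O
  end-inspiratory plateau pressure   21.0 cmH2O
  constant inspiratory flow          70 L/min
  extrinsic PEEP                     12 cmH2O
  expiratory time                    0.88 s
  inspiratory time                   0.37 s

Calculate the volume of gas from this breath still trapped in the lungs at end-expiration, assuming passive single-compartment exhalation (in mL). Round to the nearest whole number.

123

Flow: 70 L/min ÷ 60 = 1.1667 L/s.
Vt = flow × Ti = 1.1667 L/s × 0.37 s × 1000 mL/L = 431.68 mL.
R = (PIP − Pplat)/V̇ = (38.0 − 21.0) / 1.1667 = 17.0/1.1667 = 14.571 cmH2O·s/L.
C = Vt/(Pplat − PEEP) = 431.68 / (21.0 − 12) = 431.68/9.0 = 47.964 mL/cmH2O.
τ = R × C = 14.571 × 0.04796 L/cmH2O = 0.6988 s.
Fraction remaining = e^(−Te/τ) = e^(−0.88/0.6988) = 0.2839.
Trapped volume = 431.68 × 0.2839 = 122.55 mL.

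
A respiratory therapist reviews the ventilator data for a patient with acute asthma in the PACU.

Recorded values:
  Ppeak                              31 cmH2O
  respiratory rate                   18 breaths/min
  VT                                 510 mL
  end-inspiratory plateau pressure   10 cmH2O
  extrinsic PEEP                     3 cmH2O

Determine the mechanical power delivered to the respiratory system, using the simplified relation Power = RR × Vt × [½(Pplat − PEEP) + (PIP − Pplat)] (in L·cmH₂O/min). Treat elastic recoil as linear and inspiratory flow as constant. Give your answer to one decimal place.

Per-breath work = Vt × [½(Pplat−PEEP) + (PIP−Pplat)] = 0.510 × [0.5×7.0 + 21.0] = 0.510 × 24.5 = 12.495 L·cmH2O.
Power = 18 × 12.495 = 224.91 L·cmH2O/min.

224.9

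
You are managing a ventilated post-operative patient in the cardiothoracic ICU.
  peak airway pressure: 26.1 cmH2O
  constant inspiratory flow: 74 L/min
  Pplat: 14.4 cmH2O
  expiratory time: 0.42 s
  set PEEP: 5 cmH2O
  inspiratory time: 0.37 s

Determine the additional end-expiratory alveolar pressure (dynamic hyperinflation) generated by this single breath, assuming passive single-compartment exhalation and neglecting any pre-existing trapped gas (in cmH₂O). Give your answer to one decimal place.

3.8

Flow: 74 L/min ÷ 60 = 1.2333 L/s.
Vt = flow × Ti = 1.2333 L/s × 0.37 s × 1000 mL/L = 456.32 mL.
R = (PIP − Pplat)/V̇ = (26.1 − 14.4) / 1.2333 = 11.7/1.2333 = 9.487 cmH2O·s/L.
C = Vt/(Pplat − PEEP) = 456.32 / (14.4 − 5) = 456.32/9.4 = 48.545 mL/cmH2O.
τ = R × C = 9.487 × 0.04855 L/cmH2O = 0.4606 s.
Fraction remaining = e^(−Te/τ) = e^(−0.42/0.4606) = 0.4018; trapped volume = 456.32 × 0.4018 = 183.35 mL.
Additional alveolar pressure from trapping ≈ V_trapped / C = 183.35 / 48.545 = 3.777 cmH2O.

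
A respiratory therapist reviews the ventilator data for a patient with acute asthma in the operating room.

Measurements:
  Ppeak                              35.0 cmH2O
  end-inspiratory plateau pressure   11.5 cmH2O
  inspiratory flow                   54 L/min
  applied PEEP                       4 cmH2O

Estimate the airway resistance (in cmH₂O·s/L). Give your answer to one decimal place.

26.1

Flow: 54 L/min ÷ 60 = 0.9 L/s.
Raw = (PIP − Pplat) / flow = (35.0 − 11.5) / 0.9 = 23.5 / 0.9 = 26.111 cmH2O·s/L.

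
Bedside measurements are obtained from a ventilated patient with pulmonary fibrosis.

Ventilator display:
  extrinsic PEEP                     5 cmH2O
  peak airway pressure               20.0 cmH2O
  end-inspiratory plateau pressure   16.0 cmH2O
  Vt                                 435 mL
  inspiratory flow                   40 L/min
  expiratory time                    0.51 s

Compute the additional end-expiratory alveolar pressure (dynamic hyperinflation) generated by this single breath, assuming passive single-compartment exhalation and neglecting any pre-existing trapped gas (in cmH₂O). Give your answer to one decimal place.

Flow: 40 L/min ÷ 60 = 0.6667 L/s.
R = (PIP − Pplat)/V̇ = (20.0 − 16.0) / 0.6667 = 4.0/0.6667 = 6.0 cmH2O·s/L.
C = Vt/(Pplat − PEEP) = 435.0 / (16.0 − 5) = 435.0/11.0 = 39.545 mL/cmH2O.
τ = R × C = 6.0 × 0.03955 L/cmH2O = 0.2373 s.
Fraction remaining = e^(−Te/τ) = e^(−0.51/0.2373) = 0.1166; trapped volume = 435.0 × 0.1166 = 50.721 mL.
Additional alveolar pressure from trapping ≈ V_trapped / C = 50.721 / 39.545 = 1.283 cmH2O.

1.3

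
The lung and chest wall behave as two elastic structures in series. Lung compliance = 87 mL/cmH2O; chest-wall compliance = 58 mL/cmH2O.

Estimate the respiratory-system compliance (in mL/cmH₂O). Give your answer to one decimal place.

Lung and chest wall are elastances in series: 1/Crs = 1/CL + 1/Ccw.
1/Crs = 1/87 + 1/58 = 0.02874.
Crs = 34.795 mL/cmH2O.

34.8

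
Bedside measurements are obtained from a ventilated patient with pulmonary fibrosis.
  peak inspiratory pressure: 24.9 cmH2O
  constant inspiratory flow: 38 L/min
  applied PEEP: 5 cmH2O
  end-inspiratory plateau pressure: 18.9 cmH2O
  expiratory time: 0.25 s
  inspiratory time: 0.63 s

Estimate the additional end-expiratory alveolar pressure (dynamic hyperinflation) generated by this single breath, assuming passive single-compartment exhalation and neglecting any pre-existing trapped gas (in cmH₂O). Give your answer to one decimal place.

5.5

Flow: 38 L/min ÷ 60 = 0.6333 L/s.
Vt = flow × Ti = 0.6333 L/s × 0.63 s × 1000 mL/L = 398.98 mL.
R = (PIP − Pplat)/V̇ = (24.9 − 18.9) / 0.6333 = 6.0/0.6333 = 9.474 cmH2O·s/L.
C = Vt/(Pplat − PEEP) = 398.98 / (18.9 − 5) = 398.98/13.9 = 28.704 mL/cmH2O.
τ = R × C = 9.474 × 0.0287 L/cmH2O = 0.2719 s.
Fraction remaining = e^(−Te/τ) = e^(−0.25/0.2719) = 0.3987; trapped volume = 398.98 × 0.3987 = 159.07 mL.
Additional alveolar pressure from trapping ≈ V_trapped / C = 159.07 / 28.704 = 5.542 cmH2O.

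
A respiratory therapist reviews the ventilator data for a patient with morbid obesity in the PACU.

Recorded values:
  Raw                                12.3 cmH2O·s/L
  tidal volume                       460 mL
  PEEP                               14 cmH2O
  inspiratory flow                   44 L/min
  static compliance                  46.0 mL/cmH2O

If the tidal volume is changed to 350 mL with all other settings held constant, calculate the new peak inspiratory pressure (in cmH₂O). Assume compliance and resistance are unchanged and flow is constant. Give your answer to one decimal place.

Flow: 44 L/min ÷ 60 = 0.7333 L/s.
PIP = Vt/C + R·V̇ + PEEP (constant-flow equation of motion).
Only the elastic term changes: ΔPIP = ΔVt / C = (350 − 460) / 46.0 = -2.391 cmH2O.
Original PIP = 460/46.0 + 12.3×0.7333 + 14 = 33.02 cmH2O; new PIP = 33.02 + (-2.391) = 30.629 cmH2O.

30.6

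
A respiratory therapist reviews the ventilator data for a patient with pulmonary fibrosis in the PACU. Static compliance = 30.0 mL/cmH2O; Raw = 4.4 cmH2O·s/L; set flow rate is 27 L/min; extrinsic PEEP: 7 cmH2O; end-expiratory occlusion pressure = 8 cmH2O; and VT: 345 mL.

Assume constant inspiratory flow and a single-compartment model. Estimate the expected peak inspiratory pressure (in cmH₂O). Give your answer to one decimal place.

Flow: 27 L/min ÷ 60 = 0.45 L/s.
Total PEEP = 8 cmH2O (set 7 + intrinsic 1); this is the baseline alveolar pressure.
Equation of motion (constant flow): PIP = Vt/C + R·V̇ + PEEP.
PIP = 345/30.0 + 4.4×0.45 + 8 = 11.5 + 1.98 + 8 = 21.48 cmH2O.

21.5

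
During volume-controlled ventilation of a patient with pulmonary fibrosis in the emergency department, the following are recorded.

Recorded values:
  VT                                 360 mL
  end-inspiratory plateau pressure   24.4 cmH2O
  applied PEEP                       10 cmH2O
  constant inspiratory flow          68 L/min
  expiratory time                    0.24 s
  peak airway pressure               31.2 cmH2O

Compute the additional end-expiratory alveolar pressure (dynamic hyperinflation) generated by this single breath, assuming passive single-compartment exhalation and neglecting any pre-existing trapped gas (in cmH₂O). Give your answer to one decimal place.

Flow: 68 L/min ÷ 60 = 1.1333 L/s.
R = (PIP − Pplat)/V̇ = (31.2 − 24.4) / 1.1333 = 6.8/1.1333 = 6.0 cmH2O·s/L.
C = Vt/(Pplat − PEEP) = 360.0 / (24.4 − 10) = 360.0/14.4 = 25.0 mL/cmH2O.
τ = R × C = 6.0 × 0.025 L/cmH2O = 0.15 s.
Fraction remaining = e^(−Te/τ) = e^(−0.24/0.15) = 0.2019; trapped volume = 360.0 × 0.2019 = 72.684 mL.
Additional alveolar pressure from trapping ≈ V_trapped / C = 72.684 / 25.0 = 2.907 cmH2O.

2.9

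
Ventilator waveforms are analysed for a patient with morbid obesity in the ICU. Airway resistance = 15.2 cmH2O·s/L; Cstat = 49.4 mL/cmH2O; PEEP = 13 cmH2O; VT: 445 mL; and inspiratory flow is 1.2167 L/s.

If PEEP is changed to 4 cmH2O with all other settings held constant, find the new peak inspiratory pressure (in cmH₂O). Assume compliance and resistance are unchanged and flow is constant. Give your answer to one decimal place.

31.5

PIP = Vt/C + R·V̇ + PEEP (constant-flow equation of motion).
Only the baseline term changes: ΔPIP = ΔPEEP = 4 − 13 = -9.0 cmH2O.
Original PIP = 445/49.4 + 15.2×1.2167 + 13 = 40.502 cmH2O; new PIP = 40.502 + (-9.0) = 31.502 cmH2O.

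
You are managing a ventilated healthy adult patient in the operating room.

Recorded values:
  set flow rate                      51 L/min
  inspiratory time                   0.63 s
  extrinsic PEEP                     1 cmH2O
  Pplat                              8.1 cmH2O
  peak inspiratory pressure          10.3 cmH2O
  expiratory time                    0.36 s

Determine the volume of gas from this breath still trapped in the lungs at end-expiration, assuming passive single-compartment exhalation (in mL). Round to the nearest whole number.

85

Flow: 51 L/min ÷ 60 = 0.85 L/s.
Vt = flow × Ti = 0.85 L/s × 0.63 s × 1000 mL/L = 535.5 mL.
R = (PIP − Pplat)/V̇ = (10.3 − 8.1) / 0.85 = 2.2/0.85 = 2.588 cmH2O·s/L.
C = Vt/(Pplat − PEEP) = 535.5 / (8.1 − 1) = 535.5/7.1 = 75.423 mL/cmH2O.
τ = R × C = 2.588 × 0.07542 L/cmH2O = 0.1952 s.
Fraction remaining = e^(−Te/τ) = e^(−0.36/0.1952) = 0.1581.
Trapped volume = 535.5 × 0.1581 = 84.663 mL.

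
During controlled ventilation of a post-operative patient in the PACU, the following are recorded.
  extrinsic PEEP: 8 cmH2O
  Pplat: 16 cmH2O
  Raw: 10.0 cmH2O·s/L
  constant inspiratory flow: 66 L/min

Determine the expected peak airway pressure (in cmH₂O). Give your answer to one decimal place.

Flow: 66 L/min ÷ 60 = 1.1 L/s.
PIP = Pplat + Raw × flow = 16 + 10.0 × 1.1 = 16 + 11.0 = 27.0 cmH2O.

27.0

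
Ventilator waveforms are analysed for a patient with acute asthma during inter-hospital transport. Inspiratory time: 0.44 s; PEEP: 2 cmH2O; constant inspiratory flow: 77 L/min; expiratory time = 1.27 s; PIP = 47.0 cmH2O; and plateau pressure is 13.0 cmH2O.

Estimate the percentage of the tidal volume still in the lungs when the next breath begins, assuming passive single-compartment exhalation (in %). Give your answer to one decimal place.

39.3

Flow: 77 L/min ÷ 60 = 1.2833 L/s.
Vt = flow × Ti = 1.2833 L/s × 0.44 s × 1000 mL/L = 564.65 mL.
R = (PIP − Pplat)/V̇ = (47.0 − 13.0) / 1.2833 = 34.0/1.2833 = 26.494 cmH2O·s/L.
C = Vt/(Pplat − PEEP) = 564.65 / (13.0 − 2) = 564.65/11.0 = 51.332 mL/cmH2O.
τ = R × C = 26.494 × 0.05133 L/cmH2O = 1.36 s.
Fraction remaining at end-expiration = e^(−Te/τ) = e^(−1.27/1.36) = 0.393 → 39.3%.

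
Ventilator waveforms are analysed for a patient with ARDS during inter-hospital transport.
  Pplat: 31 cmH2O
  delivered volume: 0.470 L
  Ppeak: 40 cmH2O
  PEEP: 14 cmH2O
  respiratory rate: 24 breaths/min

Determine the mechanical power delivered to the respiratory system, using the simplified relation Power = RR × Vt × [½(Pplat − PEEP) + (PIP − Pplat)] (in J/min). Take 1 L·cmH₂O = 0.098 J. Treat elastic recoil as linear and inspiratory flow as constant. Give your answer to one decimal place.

Per-breath work = Vt × [½(Pplat−PEEP) + (PIP−Pplat)] = 0.470 × [0.5×17.0 + 9.0] = 0.470 × 17.5 = 8.225 L·cmH2O.
Power = 24 × 8.225 = 197.4 L·cmH2O/min.
× 0.098 J/(L·cmH2O) → 19.345 J/min.

19.3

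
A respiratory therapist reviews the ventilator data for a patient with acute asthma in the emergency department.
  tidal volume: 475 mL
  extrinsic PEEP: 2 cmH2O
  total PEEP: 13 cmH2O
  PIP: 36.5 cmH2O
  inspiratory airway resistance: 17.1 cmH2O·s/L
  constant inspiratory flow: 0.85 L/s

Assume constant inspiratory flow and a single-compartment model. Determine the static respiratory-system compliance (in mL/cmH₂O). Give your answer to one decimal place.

53.0

Total PEEP = 13 cmH2O (set 2 + intrinsic 11); this is the baseline alveolar pressure.
Equation of motion (constant flow): PIP = Vt/C + R·V̇ + PEEP.
Vt/C = PIP − R·V̇ − PEEP = 36.5 − 17.1×0.85 − 13 = 36.5 − 14.535 − 13 = 8.965 cmH2O.
C = Vt / 8.965 = 475 / 8.965 = 52.984 mL/cmH2O.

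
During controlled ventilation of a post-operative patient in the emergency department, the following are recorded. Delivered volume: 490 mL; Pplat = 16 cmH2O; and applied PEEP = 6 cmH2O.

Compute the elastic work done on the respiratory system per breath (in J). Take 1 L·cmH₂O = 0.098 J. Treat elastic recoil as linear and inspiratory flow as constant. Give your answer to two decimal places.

0.24

Elastic work ≈ ½ × (Pplat − PEEP) × Vt = 0.5 × (16 − 6) × 0.490 L = 0.5 × 10.0 × 0.490 = 2.45 L·cmH2O.
× 0.098 J/(L·cmH2O) → 0.2401 J.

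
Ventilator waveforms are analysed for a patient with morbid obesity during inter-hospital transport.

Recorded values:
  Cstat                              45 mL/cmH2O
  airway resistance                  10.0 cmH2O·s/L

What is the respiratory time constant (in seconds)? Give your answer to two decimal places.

τ = R × C = 10.0 × 45 mL/cmH2O = 10.0 × 0.045 L/cmH2O = 0.45 s.

0.45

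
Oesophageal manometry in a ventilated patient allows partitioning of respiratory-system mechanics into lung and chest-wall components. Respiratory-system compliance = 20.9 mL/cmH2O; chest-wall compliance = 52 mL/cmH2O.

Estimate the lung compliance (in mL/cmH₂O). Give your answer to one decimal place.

34.9

1/CL = 1/Crs − 1/Ccw.
1/CL = 1/20.9 − 1/52 = 0.02862.
CL = 34.941 mL/cmH2O.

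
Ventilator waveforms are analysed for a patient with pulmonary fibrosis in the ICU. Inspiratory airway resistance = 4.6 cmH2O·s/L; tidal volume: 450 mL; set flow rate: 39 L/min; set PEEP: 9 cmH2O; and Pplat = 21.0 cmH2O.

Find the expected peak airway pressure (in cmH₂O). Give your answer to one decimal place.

24.0

Flow: 39 L/min ÷ 60 = 0.65 L/s.
PIP = Pplat + Raw × flow = 21.0 + 4.6 × 0.65 = 21.0 + 2.99 = 23.99 cmH2O.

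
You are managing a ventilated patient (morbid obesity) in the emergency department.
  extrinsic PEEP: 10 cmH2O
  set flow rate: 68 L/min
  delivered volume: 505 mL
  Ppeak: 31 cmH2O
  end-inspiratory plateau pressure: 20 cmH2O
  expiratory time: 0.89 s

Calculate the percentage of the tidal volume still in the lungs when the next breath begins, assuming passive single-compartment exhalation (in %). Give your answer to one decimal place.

16.3

Flow: 68 L/min ÷ 60 = 1.1333 L/s.
R = (PIP − Pplat)/V̇ = (31 − 20) / 1.1333 = 11.0/1.1333 = 9.706 cmH2O·s/L.
C = Vt/(Pplat − PEEP) = 505.0 / (20 − 10) = 505.0/10.0 = 50.5 mL/cmH2O.
τ = R × C = 9.706 × 0.0505 L/cmH2O = 0.4902 s.
Fraction remaining at end-expiration = e^(−Te/τ) = e^(−0.89/0.4902) = 0.1627 → 16.27%.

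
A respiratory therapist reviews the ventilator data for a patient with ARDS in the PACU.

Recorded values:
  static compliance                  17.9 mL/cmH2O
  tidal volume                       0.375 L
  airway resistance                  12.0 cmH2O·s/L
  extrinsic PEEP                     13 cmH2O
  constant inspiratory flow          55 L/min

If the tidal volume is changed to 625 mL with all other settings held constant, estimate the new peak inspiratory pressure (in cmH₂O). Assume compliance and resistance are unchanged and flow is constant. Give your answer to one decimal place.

Flow: 55 L/min ÷ 60 = 0.9167 L/s.
PIP = Vt/C + R·V̇ + PEEP (constant-flow equation of motion).
Only the elastic term changes: ΔPIP = ΔVt / C = (625 − 375) / 17.9 = 13.966 cmH2O.
Original PIP = 375/17.9 + 12.0×0.9167 + 13 = 44.95 cmH2O; new PIP = 44.95 + (13.966) = 58.916 cmH2O.

58.9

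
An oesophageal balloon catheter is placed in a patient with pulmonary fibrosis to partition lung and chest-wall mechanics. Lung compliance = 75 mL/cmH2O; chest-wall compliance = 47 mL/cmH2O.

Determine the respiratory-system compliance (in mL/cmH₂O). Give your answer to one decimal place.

28.9

Lung and chest wall are elastances in series: 1/Crs = 1/CL + 1/Ccw.
1/Crs = 1/75 + 1/47 = 0.03461.
Crs = 28.893 mL/cmH2O.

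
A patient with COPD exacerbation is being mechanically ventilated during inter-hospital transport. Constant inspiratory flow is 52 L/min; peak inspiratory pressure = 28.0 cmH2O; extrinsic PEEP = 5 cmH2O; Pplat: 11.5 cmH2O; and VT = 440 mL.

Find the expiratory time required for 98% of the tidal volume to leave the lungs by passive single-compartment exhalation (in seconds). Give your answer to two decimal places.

5.04

Flow: 52 L/min ÷ 60 = 0.8667 L/s.
R = (PIP − Pplat)/V̇ = (28.0 − 11.5) / 0.8667 = 16.5/0.8667 = 19.038 cmH2O·s/L.
C = Vt/(Pplat − PEEP) = 440.0 / (11.5 − 5) = 440.0/6.5 = 67.692 mL/cmH2O.
τ = R × C = 19.038 × 0.06769 L/cmH2O = 1.289 s.
t = −τ·ln(1 − 0.98) = −1.289·ln(0.02) = 5.043 s.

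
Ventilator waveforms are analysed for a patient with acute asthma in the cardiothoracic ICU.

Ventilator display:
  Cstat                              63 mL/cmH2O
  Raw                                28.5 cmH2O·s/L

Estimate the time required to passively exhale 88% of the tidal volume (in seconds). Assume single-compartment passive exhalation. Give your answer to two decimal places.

3.81

τ = R × C = 28.5 × 63 mL/cmH2O = 28.5 × 0.063 L/cmH2O = 1.796 s.
Exhaled fraction f = 1 − e^(−t/τ) → t = −τ·ln(1 − f) = −1.796·ln(0.12) = 3.808 s.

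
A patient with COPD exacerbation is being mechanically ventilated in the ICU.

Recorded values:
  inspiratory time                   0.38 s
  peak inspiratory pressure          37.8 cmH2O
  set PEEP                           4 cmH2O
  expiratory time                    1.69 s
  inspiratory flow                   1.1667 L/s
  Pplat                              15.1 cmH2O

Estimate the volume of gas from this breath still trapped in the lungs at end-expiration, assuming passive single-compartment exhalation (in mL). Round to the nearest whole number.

50

Vt = flow × Ti = 1.1667 L/s × 0.38 s × 1000 mL/L = 443.35 mL.
R = (PIP − Pplat)/V̇ = (37.8 − 15.1) / 1.1667 = 22.7/1.1667 = 19.457 cmH2O·s/L.
C = Vt/(Pplat − PEEP) = 443.35 / (15.1 − 4) = 443.35/11.1 = 39.941 mL/cmH2O.
τ = R × C = 19.457 × 0.03994 L/cmH2O = 0.7771 s.
Fraction remaining = e^(−Te/τ) = e^(−1.69/0.7771) = 0.1136.
Trapped volume = 443.35 × 0.1136 = 50.365 mL.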